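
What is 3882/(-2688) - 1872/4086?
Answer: -193461/101696 ≈ -1.9023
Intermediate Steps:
3882/(-2688) - 1872/4086 = 3882*(-1/2688) - 1872*1/4086 = -647/448 - 104/227 = -193461/101696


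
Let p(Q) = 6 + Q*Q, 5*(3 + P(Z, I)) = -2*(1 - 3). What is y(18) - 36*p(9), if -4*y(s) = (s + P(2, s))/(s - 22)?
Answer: -250481/80 ≈ -3131.0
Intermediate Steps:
P(Z, I) = -11/5 (P(Z, I) = -3 + (-2*(1 - 3))/5 = -3 + (-2*(-2))/5 = -3 + (⅕)*4 = -3 + ⅘ = -11/5)
p(Q) = 6 + Q²
y(s) = -(-11/5 + s)/(4*(-22 + s)) (y(s) = -(s - 11/5)/(4*(s - 22)) = -(-11/5 + s)/(4*(-22 + s)))
y(18) - 36*p(9) = (11 - 5*18)/(20*(-22 + 18)) - 36*(6 + 9²) = (1/20)*(11 - 90)/(-4) - 36*(6 + 81) = (1/20)*(-¼)*(-79) - 36*87 = 79/80 - 3132 = -250481/80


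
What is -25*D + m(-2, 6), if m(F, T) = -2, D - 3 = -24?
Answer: 523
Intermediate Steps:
D = -21 (D = 3 - 24 = -21)
-25*D + m(-2, 6) = -25*(-21) - 2 = 525 - 2 = 523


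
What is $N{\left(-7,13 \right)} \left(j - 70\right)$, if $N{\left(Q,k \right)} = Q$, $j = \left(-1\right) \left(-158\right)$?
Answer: $-616$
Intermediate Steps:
$j = 158$
$N{\left(-7,13 \right)} \left(j - 70\right) = - 7 \left(158 - 70\right) = \left(-7\right) 88 = -616$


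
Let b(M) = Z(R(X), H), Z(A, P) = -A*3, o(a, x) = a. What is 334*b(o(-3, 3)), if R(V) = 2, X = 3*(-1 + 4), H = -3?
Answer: -2004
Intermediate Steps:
X = 9 (X = 3*3 = 9)
Z(A, P) = -3*A
b(M) = -6 (b(M) = -3*2 = -6)
334*b(o(-3, 3)) = 334*(-6) = -2004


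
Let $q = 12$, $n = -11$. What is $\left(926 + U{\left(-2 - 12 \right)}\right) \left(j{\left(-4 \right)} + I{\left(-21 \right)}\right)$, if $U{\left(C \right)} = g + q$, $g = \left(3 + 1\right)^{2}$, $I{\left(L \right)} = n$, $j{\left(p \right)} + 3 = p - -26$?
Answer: $7632$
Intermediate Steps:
$j{\left(p \right)} = 23 + p$ ($j{\left(p \right)} = -3 + \left(p - -26\right) = -3 + \left(p + 26\right) = -3 + \left(26 + p\right) = 23 + p$)
$I{\left(L \right)} = -11$
$g = 16$ ($g = 4^{2} = 16$)
$U{\left(C \right)} = 28$ ($U{\left(C \right)} = 16 + 12 = 28$)
$\left(926 + U{\left(-2 - 12 \right)}\right) \left(j{\left(-4 \right)} + I{\left(-21 \right)}\right) = \left(926 + 28\right) \left(\left(23 - 4\right) - 11\right) = 954 \left(19 - 11\right) = 954 \cdot 8 = 7632$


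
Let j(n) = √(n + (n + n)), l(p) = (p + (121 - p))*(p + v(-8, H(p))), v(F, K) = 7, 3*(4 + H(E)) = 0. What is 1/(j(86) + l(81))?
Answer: 5324/56689823 - √258/113379646 ≈ 9.3773e-5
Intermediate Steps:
H(E) = -4 (H(E) = -4 + (⅓)*0 = -4 + 0 = -4)
l(p) = 847 + 121*p (l(p) = (p + (121 - p))*(p + 7) = 121*(7 + p) = 847 + 121*p)
j(n) = √3*√n (j(n) = √(n + 2*n) = √(3*n) = √3*√n)
1/(j(86) + l(81)) = 1/(√3*√86 + (847 + 121*81)) = 1/(√258 + (847 + 9801)) = 1/(√258 + 10648) = 1/(10648 + √258)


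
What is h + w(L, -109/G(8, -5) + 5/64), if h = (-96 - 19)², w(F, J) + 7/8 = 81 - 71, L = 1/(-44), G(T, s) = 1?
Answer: 105873/8 ≈ 13234.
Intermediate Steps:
L = -1/44 ≈ -0.022727
w(F, J) = 73/8 (w(F, J) = -7/8 + (81 - 71) = -7/8 + 10 = 73/8)
h = 13225 (h = (-115)² = 13225)
h + w(L, -109/G(8, -5) + 5/64) = 13225 + 73/8 = 105873/8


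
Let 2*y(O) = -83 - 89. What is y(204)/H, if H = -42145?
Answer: 86/42145 ≈ 0.0020406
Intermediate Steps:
y(O) = -86 (y(O) = (-83 - 89)/2 = (½)*(-172) = -86)
y(204)/H = -86/(-42145) = -86*(-1/42145) = 86/42145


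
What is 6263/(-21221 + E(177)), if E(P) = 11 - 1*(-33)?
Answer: -6263/21177 ≈ -0.29575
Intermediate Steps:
E(P) = 44 (E(P) = 11 + 33 = 44)
6263/(-21221 + E(177)) = 6263/(-21221 + 44) = 6263/(-21177) = 6263*(-1/21177) = -6263/21177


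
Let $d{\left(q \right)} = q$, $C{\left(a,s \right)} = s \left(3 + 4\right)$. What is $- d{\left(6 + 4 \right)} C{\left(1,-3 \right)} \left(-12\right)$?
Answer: $-2520$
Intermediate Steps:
$C{\left(a,s \right)} = 7 s$ ($C{\left(a,s \right)} = s 7 = 7 s$)
$- d{\left(6 + 4 \right)} C{\left(1,-3 \right)} \left(-12\right) = - (6 + 4) 7 \left(-3\right) \left(-12\right) = \left(-1\right) 10 \left(-21\right) \left(-12\right) = \left(-10\right) \left(-21\right) \left(-12\right) = 210 \left(-12\right) = -2520$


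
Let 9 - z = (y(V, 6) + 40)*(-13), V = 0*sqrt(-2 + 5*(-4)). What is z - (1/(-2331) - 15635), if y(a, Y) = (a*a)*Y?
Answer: 37678285/2331 ≈ 16164.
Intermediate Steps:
V = 0 (V = 0*sqrt(-2 - 20) = 0*sqrt(-22) = 0*(I*sqrt(22)) = 0)
y(a, Y) = Y*a**2 (y(a, Y) = a**2*Y = Y*a**2)
z = 529 (z = 9 - (6*0**2 + 40)*(-13) = 9 - (6*0 + 40)*(-13) = 9 - (0 + 40)*(-13) = 9 - 40*(-13) = 9 - 1*(-520) = 9 + 520 = 529)
z - (1/(-2331) - 15635) = 529 - (1/(-2331) - 15635) = 529 - (-1/2331 - 15635) = 529 - 1*(-36445186/2331) = 529 + 36445186/2331 = 37678285/2331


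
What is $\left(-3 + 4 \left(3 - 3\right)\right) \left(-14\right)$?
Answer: $42$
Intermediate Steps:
$\left(-3 + 4 \left(3 - 3\right)\right) \left(-14\right) = \left(-3 + 4 \cdot 0\right) \left(-14\right) = \left(-3 + 0\right) \left(-14\right) = \left(-3\right) \left(-14\right) = 42$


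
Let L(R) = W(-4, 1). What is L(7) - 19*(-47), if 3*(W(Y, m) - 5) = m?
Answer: 2695/3 ≈ 898.33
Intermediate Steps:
W(Y, m) = 5 + m/3
L(R) = 16/3 (L(R) = 5 + (⅓)*1 = 5 + ⅓ = 16/3)
L(7) - 19*(-47) = 16/3 - 19*(-47) = 16/3 + 893 = 2695/3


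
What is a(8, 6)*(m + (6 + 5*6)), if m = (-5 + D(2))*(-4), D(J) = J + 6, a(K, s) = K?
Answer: 192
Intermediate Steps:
D(J) = 6 + J
m = -12 (m = (-5 + (6 + 2))*(-4) = (-5 + 8)*(-4) = 3*(-4) = -12)
a(8, 6)*(m + (6 + 5*6)) = 8*(-12 + (6 + 5*6)) = 8*(-12 + (6 + 30)) = 8*(-12 + 36) = 8*24 = 192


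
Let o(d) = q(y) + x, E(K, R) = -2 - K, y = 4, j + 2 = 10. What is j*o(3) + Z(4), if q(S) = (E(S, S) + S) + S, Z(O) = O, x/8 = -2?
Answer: -108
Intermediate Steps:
j = 8 (j = -2 + 10 = 8)
x = -16 (x = 8*(-2) = -16)
q(S) = -2 + S (q(S) = ((-2 - S) + S) + S = -2 + S)
o(d) = -14 (o(d) = (-2 + 4) - 16 = 2 - 16 = -14)
j*o(3) + Z(4) = 8*(-14) + 4 = -112 + 4 = -108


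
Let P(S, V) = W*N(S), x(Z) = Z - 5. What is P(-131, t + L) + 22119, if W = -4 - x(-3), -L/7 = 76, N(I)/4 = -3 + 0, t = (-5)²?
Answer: 22071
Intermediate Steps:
t = 25
N(I) = -12 (N(I) = 4*(-3 + 0) = 4*(-3) = -12)
L = -532 (L = -7*76 = -532)
x(Z) = -5 + Z
W = 4 (W = -4 - (-5 - 3) = -4 - 1*(-8) = -4 + 8 = 4)
P(S, V) = -48 (P(S, V) = 4*(-12) = -48)
P(-131, t + L) + 22119 = -48 + 22119 = 22071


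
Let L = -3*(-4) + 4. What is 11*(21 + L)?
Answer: 407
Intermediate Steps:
L = 16 (L = 12 + 4 = 16)
11*(21 + L) = 11*(21 + 16) = 11*37 = 407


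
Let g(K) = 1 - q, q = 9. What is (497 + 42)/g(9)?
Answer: -539/8 ≈ -67.375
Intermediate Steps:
g(K) = -8 (g(K) = 1 - 1*9 = 1 - 9 = -8)
(497 + 42)/g(9) = (497 + 42)/(-8) = -⅛*539 = -539/8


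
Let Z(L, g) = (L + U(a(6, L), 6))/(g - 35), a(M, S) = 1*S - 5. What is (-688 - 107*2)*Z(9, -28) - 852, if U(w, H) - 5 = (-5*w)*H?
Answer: -149288/63 ≈ -2369.7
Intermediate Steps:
a(M, S) = -5 + S (a(M, S) = S - 5 = -5 + S)
U(w, H) = 5 - 5*H*w (U(w, H) = 5 + (-5*w)*H = 5 - 5*H*w)
Z(L, g) = (155 - 29*L)/(-35 + g) (Z(L, g) = (L + (5 - 5*6*(-5 + L)))/(g - 35) = (L + (5 + (150 - 30*L)))/(-35 + g) = (L + (155 - 30*L))/(-35 + g) = (155 - 29*L)/(-35 + g))
(-688 - 107*2)*Z(9, -28) - 852 = (-688 - 107*2)*((155 - 29*9)/(-35 - 28)) - 852 = (-688 - 214)*((155 - 261)/(-63)) - 852 = -(-902)*(-106)/63 - 852 = -902*106/63 - 852 = -95612/63 - 852 = -149288/63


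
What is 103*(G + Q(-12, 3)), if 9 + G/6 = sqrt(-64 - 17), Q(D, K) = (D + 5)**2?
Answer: -515 + 5562*I ≈ -515.0 + 5562.0*I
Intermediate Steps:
Q(D, K) = (5 + D)**2
G = -54 + 54*I (G = -54 + 6*sqrt(-64 - 17) = -54 + 6*sqrt(-81) = -54 + 6*(9*I) = -54 + 54*I ≈ -54.0 + 54.0*I)
103*(G + Q(-12, 3)) = 103*((-54 + 54*I) + (5 - 12)**2) = 103*((-54 + 54*I) + (-7)**2) = 103*((-54 + 54*I) + 49) = 103*(-5 + 54*I) = -515 + 5562*I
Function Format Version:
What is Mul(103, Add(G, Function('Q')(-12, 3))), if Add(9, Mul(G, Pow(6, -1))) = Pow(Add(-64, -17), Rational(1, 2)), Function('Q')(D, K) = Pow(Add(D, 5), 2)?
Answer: Add(-515, Mul(5562, I)) ≈ Add(-515.00, Mul(5562.0, I))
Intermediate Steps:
Function('Q')(D, K) = Pow(Add(5, D), 2)
G = Add(-54, Mul(54, I)) (G = Add(-54, Mul(6, Pow(Add(-64, -17), Rational(1, 2)))) = Add(-54, Mul(6, Pow(-81, Rational(1, 2)))) = Add(-54, Mul(6, Mul(9, I))) = Add(-54, Mul(54, I)) ≈ Add(-54.000, Mul(54.000, I)))
Mul(103, Add(G, Function('Q')(-12, 3))) = Mul(103, Add(Add(-54, Mul(54, I)), Pow(Add(5, -12), 2))) = Mul(103, Add(Add(-54, Mul(54, I)), Pow(-7, 2))) = Mul(103, Add(Add(-54, Mul(54, I)), 49)) = Mul(103, Add(-5, Mul(54, I))) = Add(-515, Mul(5562, I))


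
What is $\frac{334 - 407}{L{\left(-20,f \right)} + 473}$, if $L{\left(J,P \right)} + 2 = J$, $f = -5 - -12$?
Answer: $- \frac{73}{451} \approx -0.16186$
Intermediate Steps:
$f = 7$ ($f = -5 + 12 = 7$)
$L{\left(J,P \right)} = -2 + J$
$\frac{334 - 407}{L{\left(-20,f \right)} + 473} = \frac{334 - 407}{\left(-2 - 20\right) + 473} = - \frac{73}{-22 + 473} = - \frac{73}{451}$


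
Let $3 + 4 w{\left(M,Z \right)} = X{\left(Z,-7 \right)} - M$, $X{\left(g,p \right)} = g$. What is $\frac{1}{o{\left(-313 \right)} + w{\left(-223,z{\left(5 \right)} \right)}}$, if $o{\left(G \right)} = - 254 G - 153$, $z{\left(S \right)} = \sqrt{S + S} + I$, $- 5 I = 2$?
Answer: $\frac{15880780}{1260995866917} - \frac{50 \sqrt{10}}{1260995866917} \approx 1.2594 \cdot 10^{-5}$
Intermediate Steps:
$I = - \frac{2}{5}$ ($I = \left(- \frac{1}{5}\right) 2 = - \frac{2}{5} \approx -0.4$)
$z{\left(S \right)} = - \frac{2}{5} + \sqrt{2} \sqrt{S}$ ($z{\left(S \right)} = \sqrt{S + S} - \frac{2}{5} = \sqrt{2 S} - \frac{2}{5} = \sqrt{2} \sqrt{S} - \frac{2}{5} = - \frac{2}{5} + \sqrt{2} \sqrt{S}$)
$w{\left(M,Z \right)} = - \frac{3}{4} - \frac{M}{4} + \frac{Z}{4}$ ($w{\left(M,Z \right)} = - \frac{3}{4} + \frac{Z - M}{4} = - \frac{3}{4} - \left(- \frac{Z}{4} + \frac{M}{4}\right) = - \frac{3}{4} - \frac{M}{4} + \frac{Z}{4}$)
$o{\left(G \right)} = -153 - 254 G$
$\frac{1}{o{\left(-313 \right)} + w{\left(-223,z{\left(5 \right)} \right)}} = \frac{1}{\left(-153 - -79502\right) - \left(-55 - \frac{- \frac{2}{5} + \sqrt{2} \sqrt{5}}{4}\right)} = \frac{1}{\left(-153 + 79502\right) + \left(- \frac{3}{4} + \frac{223}{4} + \frac{- \frac{2}{5} + \sqrt{10}}{4}\right)} = \frac{1}{79349 - \left(- \frac{549}{10} - \frac{\sqrt{10}}{4}\right)} = \frac{1}{79349 + \left(\frac{549}{10} + \frac{\sqrt{10}}{4}\right)} = \frac{1}{\frac{794039}{10} + \frac{\sqrt{10}}{4}}$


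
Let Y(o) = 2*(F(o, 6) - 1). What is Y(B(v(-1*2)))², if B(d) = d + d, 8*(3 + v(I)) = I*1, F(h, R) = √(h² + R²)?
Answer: (2 - √313)² ≈ 246.23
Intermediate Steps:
F(h, R) = √(R² + h²)
v(I) = -3 + I/8 (v(I) = -3 + (I*1)/8 = -3 + I/8)
B(d) = 2*d
Y(o) = -2 + 2*√(36 + o²) (Y(o) = 2*(√(6² + o²) - 1) = 2*(√(36 + o²) - 1) = 2*(-1 + √(36 + o²)) = -2 + 2*√(36 + o²))
Y(B(v(-1*2)))² = (-2 + 2*√(36 + (2*(-3 + (-1*2)/8))²))² = (-2 + 2*√(36 + (2*(-3 + (⅛)*(-2)))²))² = (-2 + 2*√(36 + (2*(-3 - ¼))²))² = (-2 + 2*√(36 + (2*(-13/4))²))² = (-2 + 2*√(36 + (-13/2)²))² = (-2 + 2*√(36 + 169/4))² = (-2 + 2*√(313/4))² = (-2 + 2*(√313/2))² = (-2 + √313)²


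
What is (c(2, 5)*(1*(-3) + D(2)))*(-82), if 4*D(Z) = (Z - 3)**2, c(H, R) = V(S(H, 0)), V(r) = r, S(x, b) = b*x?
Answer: 0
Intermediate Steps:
c(H, R) = 0 (c(H, R) = 0*H = 0)
D(Z) = (-3 + Z)**2/4 (D(Z) = (Z - 3)**2/4 = (-3 + Z)**2/4)
(c(2, 5)*(1*(-3) + D(2)))*(-82) = (0*(1*(-3) + (-3 + 2)**2/4))*(-82) = (0*(-3 + (1/4)*(-1)**2))*(-82) = (0*(-3 + (1/4)*1))*(-82) = (0*(-3 + 1/4))*(-82) = (0*(-11/4))*(-82) = 0*(-82) = 0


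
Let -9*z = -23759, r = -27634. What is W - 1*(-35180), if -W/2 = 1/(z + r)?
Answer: 7913635478/224947 ≈ 35180.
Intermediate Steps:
z = 23759/9 (z = -1/9*(-23759) = 23759/9 ≈ 2639.9)
W = 18/224947 (W = -2/(23759/9 - 27634) = -2/(-224947/9) = -2*(-9/224947) = 18/224947 ≈ 8.0019e-5)
W - 1*(-35180) = 18/224947 - 1*(-35180) = 18/224947 + 35180 = 7913635478/224947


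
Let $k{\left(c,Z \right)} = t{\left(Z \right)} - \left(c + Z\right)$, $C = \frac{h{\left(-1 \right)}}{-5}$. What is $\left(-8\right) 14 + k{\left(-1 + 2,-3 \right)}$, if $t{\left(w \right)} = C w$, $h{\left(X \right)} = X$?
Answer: $- \frac{553}{5} \approx -110.6$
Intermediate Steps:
$C = \frac{1}{5}$ ($C = - \frac{1}{-5} = \left(-1\right) \left(- \frac{1}{5}\right) = \frac{1}{5} \approx 0.2$)
$t{\left(w \right)} = \frac{w}{5}$
$k{\left(c,Z \right)} = - c - \frac{4 Z}{5}$ ($k{\left(c,Z \right)} = \frac{Z}{5} - \left(c + Z\right) = \frac{Z}{5} - \left(Z + c\right) = - c - \frac{4 Z}{5}$)
$\left(-8\right) 14 + k{\left(-1 + 2,-3 \right)} = \left(-8\right) 14 - - \frac{7}{5} = -112 + \left(\left(-1\right) 1 + \frac{12}{5}\right) = -112 + \left(-1 + \frac{12}{5}\right) = -112 + \frac{7}{5} = - \frac{553}{5}$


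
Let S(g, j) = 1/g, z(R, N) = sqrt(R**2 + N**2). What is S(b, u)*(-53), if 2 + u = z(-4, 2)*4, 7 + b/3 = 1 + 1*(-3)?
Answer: 53/27 ≈ 1.9630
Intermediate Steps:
z(R, N) = sqrt(N**2 + R**2)
b = -27 (b = -21 + 3*(1 + 1*(-3)) = -21 + 3*(1 - 3) = -21 + 3*(-2) = -21 - 6 = -27)
u = -2 + 8*sqrt(5) (u = -2 + sqrt(2**2 + (-4)**2)*4 = -2 + sqrt(4 + 16)*4 = -2 + sqrt(20)*4 = -2 + (2*sqrt(5))*4 = -2 + 8*sqrt(5) ≈ 15.889)
S(b, u)*(-53) = -53/(-27) = -1/27*(-53) = 53/27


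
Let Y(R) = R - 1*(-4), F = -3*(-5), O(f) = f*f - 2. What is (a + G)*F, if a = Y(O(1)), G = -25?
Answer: -330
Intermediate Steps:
O(f) = -2 + f**2 (O(f) = f**2 - 2 = -2 + f**2)
F = 15
Y(R) = 4 + R (Y(R) = R + 4 = 4 + R)
a = 3 (a = 4 + (-2 + 1**2) = 4 + (-2 + 1) = 4 - 1 = 3)
(a + G)*F = (3 - 25)*15 = -22*15 = -330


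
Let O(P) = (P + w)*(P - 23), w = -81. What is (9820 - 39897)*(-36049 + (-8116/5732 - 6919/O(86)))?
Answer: 489740555226109/451395 ≈ 1.0849e+9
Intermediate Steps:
O(P) = (-81 + P)*(-23 + P) (O(P) = (P - 81)*(P - 23) = (-81 + P)*(-23 + P))
(9820 - 39897)*(-36049 + (-8116/5732 - 6919/O(86))) = (9820 - 39897)*(-36049 + (-8116/5732 - 6919/(1863 + 86² - 104*86))) = -30077*(-36049 + (-8116*1/5732 - 6919/(1863 + 7396 - 8944))) = -30077*(-36049 + (-2029/1433 - 6919/315)) = -30077*(-36049 - 10554062/451395) = -30077*(-16282892417/451395) = 489740555226109/451395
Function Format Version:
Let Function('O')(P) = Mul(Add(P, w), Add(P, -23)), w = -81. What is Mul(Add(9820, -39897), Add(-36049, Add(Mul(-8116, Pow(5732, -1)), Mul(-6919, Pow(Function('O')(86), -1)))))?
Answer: Rational(489740555226109, 451395) ≈ 1.0849e+9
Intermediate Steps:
Function('O')(P) = Mul(Add(-81, P), Add(-23, P)) (Function('O')(P) = Mul(Add(P, -81), Add(P, -23)) = Mul(Add(-81, P), Add(-23, P)))
Mul(Add(9820, -39897), Add(-36049, Add(Mul(-8116, Pow(5732, -1)), Mul(-6919, Pow(Function('O')(86), -1))))) = Mul(Add(9820, -39897), Add(-36049, Add(Mul(-8116, Pow(5732, -1)), Mul(-6919, Pow(Add(1863, Pow(86, 2), Mul(-104, 86)), -1))))) = Mul(-30077, Add(-36049, Add(Mul(-8116, Rational(1, 5732)), Mul(-6919, Pow(Add(1863, 7396, -8944), -1))))) = Mul(-30077, Add(-36049, Add(Rational(-2029, 1433), Mul(-6919, Pow(315, -1))))) = Mul(-30077, Add(-36049, Add(Rational(-2029, 1433), Mul(-6919, Rational(1, 315))))) = Mul(-30077, Add(-36049, Add(Rational(-2029, 1433), Rational(-6919, 315)))) = Mul(-30077, Add(-36049, Rational(-10554062, 451395))) = Mul(-30077, Rational(-16282892417, 451395)) = Rational(489740555226109, 451395)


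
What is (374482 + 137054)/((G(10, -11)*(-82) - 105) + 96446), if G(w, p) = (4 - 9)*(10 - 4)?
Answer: 511536/98801 ≈ 5.1774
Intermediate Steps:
G(w, p) = -30 (G(w, p) = -5*6 = -30)
(374482 + 137054)/((G(10, -11)*(-82) - 105) + 96446) = (374482 + 137054)/((-30*(-82) - 105) + 96446) = 511536/((2460 - 105) + 96446) = 511536/(2355 + 96446) = 511536/98801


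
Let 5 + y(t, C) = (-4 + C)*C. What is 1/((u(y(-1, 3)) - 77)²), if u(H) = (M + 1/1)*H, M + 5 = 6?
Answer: 1/8649 ≈ 0.00011562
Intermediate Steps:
M = 1 (M = -5 + 6 = 1)
y(t, C) = -5 + C*(-4 + C) (y(t, C) = -5 + (-4 + C)*C = -5 + C*(-4 + C))
u(H) = 2*H (u(H) = (1 + 1/1)*H = (1 + 1)*H = 2*H)
1/((u(y(-1, 3)) - 77)²) = 1/((2*(-5 + 3² - 4*3) - 77)²) = 1/((2*(-5 + 9 - 12) - 77)²) = 1/((2*(-8) - 77)²) = 1/((-16 - 77)²) = 1/((-93)²) = 1/8649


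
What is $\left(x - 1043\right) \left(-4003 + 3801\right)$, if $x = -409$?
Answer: $293304$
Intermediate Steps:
$\left(x - 1043\right) \left(-4003 + 3801\right) = \left(-409 - 1043\right) \left(-4003 + 3801\right) = \left(-1452\right) \left(-202\right) = 293304$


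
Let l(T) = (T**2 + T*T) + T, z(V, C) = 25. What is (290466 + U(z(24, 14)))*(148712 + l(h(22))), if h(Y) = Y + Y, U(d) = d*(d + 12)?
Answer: 44474425548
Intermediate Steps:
U(d) = d*(12 + d)
h(Y) = 2*Y
l(T) = T + 2*T**2 (l(T) = (T**2 + T**2) + T = 2*T**2 + T = T + 2*T**2)
(290466 + U(z(24, 14)))*(148712 + l(h(22))) = (290466 + 25*(12 + 25))*(148712 + (2*22)*(1 + 2*(2*22))) = (290466 + 25*37)*(148712 + 44*(1 + 2*44)) = (290466 + 925)*(148712 + 44*(1 + 88)) = 291391*(148712 + 44*89) = 291391*(148712 + 3916) = 291391*152628 = 44474425548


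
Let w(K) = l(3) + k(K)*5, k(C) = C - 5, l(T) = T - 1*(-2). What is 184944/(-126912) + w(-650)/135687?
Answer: -177149297/119585476 ≈ -1.4814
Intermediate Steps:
l(T) = 2 + T (l(T) = T + 2 = 2 + T)
k(C) = -5 + C
w(K) = -20 + 5*K (w(K) = (2 + 3) + (-5 + K)*5 = 5 + (-25 + 5*K) = -20 + 5*K)
184944/(-126912) + w(-650)/135687 = 184944/(-126912) + (-20 + 5*(-650))/135687 = 184944*(-1/126912) + (-20 - 3250)*(1/135687) = -3853/2644 - 3270*1/135687 = -3853/2644 - 1090/45229 = -177149297/119585476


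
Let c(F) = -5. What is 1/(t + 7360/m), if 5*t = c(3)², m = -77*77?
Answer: 5929/22285 ≈ 0.26605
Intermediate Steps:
m = -5929
t = 5 (t = (⅕)*(-5)² = (⅕)*25 = 5)
1/(t + 7360/m) = 1/(5 + 7360/(-5929)) = 1/(5 + 7360*(-1/5929)) = 1/(5 - 7360/5929) = 1/(22285/5929) = 5929/22285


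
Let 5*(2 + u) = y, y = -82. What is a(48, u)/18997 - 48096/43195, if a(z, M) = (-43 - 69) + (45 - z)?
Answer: -918647137/820575415 ≈ -1.1195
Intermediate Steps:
u = -92/5 (u = -2 + (1/5)*(-82) = -2 - 82/5 = -92/5 ≈ -18.400)
a(z, M) = -67 - z (a(z, M) = -112 + (45 - z) = -67 - z)
a(48, u)/18997 - 48096/43195 = (-67 - 1*48)/18997 - 48096/43195 = (-67 - 48)*(1/18997) - 48096*1/43195 = -115*1/18997 - 48096/43195 = -115/18997 - 48096/43195 = -918647137/820575415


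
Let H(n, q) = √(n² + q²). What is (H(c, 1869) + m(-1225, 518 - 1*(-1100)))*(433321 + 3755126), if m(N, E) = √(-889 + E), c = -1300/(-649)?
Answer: 113088069 + 4188447*√1471324596361/649 ≈ 7.9413e+9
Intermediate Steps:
c = 1300/649 (c = -1300*(-1/649) = 1300/649 ≈ 2.0031)
(H(c, 1869) + m(-1225, 518 - 1*(-1100)))*(433321 + 3755126) = (√((1300/649)² + 1869²) + √(-889 + (518 - 1*(-1100))))*(433321 + 3755126) = (√(1690000/421201 + 3493161) + √(-889 + (518 + 1100)))*4188447 = (√(1471324596361/421201) + √(-889 + 1618))*4188447 = (√1471324596361/649 + √729)*4188447 = (√1471324596361/649 + 27)*4188447 = (27 + √1471324596361/649)*4188447 = 113088069 + 4188447*√1471324596361/649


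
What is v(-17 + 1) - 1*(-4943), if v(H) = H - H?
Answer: 4943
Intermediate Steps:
v(H) = 0
v(-17 + 1) - 1*(-4943) = 0 - 1*(-4943) = 0 + 4943 = 4943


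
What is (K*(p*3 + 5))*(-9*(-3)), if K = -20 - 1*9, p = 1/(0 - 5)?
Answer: -17226/5 ≈ -3445.2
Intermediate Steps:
p = -1/5 (p = 1/(-5) = -1/5 ≈ -0.20000)
K = -29 (K = -20 - 9 = -29)
(K*(p*3 + 5))*(-9*(-3)) = (-29*(-1/5*3 + 5))*(-9*(-3)) = -29*(-3/5 + 5)*27 = -29*22/5*27 = -638/5*27 = -17226/5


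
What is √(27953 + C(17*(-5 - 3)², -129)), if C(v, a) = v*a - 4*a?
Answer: I*√111883 ≈ 334.49*I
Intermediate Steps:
C(v, a) = -4*a + a*v (C(v, a) = a*v - 4*a = -4*a + a*v)
√(27953 + C(17*(-5 - 3)², -129)) = √(27953 - 129*(-4 + 17*(-5 - 3)²)) = √(27953 - 129*(-4 + 17*(-8)²)) = √(27953 - 129*(-4 + 17*64)) = √(27953 - 129*(-4 + 1088)) = √(27953 - 129*1084) = √(27953 - 139836) = √(-111883) = I*√111883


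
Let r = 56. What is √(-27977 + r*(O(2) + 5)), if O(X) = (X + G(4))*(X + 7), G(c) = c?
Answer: I*√24673 ≈ 157.08*I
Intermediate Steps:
O(X) = (4 + X)*(7 + X) (O(X) = (X + 4)*(X + 7) = (4 + X)*(7 + X))
√(-27977 + r*(O(2) + 5)) = √(-27977 + 56*((28 + 2² + 11*2) + 5)) = √(-27977 + 56*((28 + 4 + 22) + 5)) = √(-27977 + 56*(54 + 5)) = √(-27977 + 56*59) = √(-27977 + 3304) = √(-24673) = I*√24673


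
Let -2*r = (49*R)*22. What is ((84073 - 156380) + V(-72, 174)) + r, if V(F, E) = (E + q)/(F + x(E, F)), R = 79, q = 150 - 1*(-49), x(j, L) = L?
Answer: -16544245/144 ≈ -1.1489e+5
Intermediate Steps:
q = 199 (q = 150 + 49 = 199)
V(F, E) = (199 + E)/(2*F) (V(F, E) = (E + 199)/(F + F) = (199 + E)/((2*F)) = (199 + E)*(1/(2*F)) = (199 + E)/(2*F))
r = -42581 (r = -49*79*22/2 = -3871*22/2 = -1/2*85162 = -42581)
((84073 - 156380) + V(-72, 174)) + r = ((84073 - 156380) + (1/2)*(199 + 174)/(-72)) - 42581 = (-72307 + (1/2)*(-1/72)*373) - 42581 = (-72307 - 373/144) - 42581 = -10412581/144 - 42581 = -16544245/144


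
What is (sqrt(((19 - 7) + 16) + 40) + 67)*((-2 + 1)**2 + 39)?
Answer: 2680 + 80*sqrt(17) ≈ 3009.8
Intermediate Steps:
(sqrt(((19 - 7) + 16) + 40) + 67)*((-2 + 1)**2 + 39) = (sqrt((12 + 16) + 40) + 67)*((-1)**2 + 39) = (sqrt(28 + 40) + 67)*(1 + 39) = (sqrt(68) + 67)*40 = (2*sqrt(17) + 67)*40 = (67 + 2*sqrt(17))*40 = 2680 + 80*sqrt(17)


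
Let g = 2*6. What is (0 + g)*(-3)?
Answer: -36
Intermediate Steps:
g = 12
(0 + g)*(-3) = (0 + 12)*(-3) = 12*(-3) = -36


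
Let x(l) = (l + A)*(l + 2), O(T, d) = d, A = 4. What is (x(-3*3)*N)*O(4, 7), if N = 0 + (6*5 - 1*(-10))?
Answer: 9800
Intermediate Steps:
N = 40 (N = 0 + (30 + 10) = 0 + 40 = 40)
x(l) = (2 + l)*(4 + l) (x(l) = (l + 4)*(l + 2) = (4 + l)*(2 + l) = (2 + l)*(4 + l))
(x(-3*3)*N)*O(4, 7) = ((8 + (-3*3)**2 + 6*(-3*3))*40)*7 = ((8 + (-9)**2 + 6*(-9))*40)*7 = ((8 + 81 - 54)*40)*7 = (35*40)*7 = 1400*7 = 9800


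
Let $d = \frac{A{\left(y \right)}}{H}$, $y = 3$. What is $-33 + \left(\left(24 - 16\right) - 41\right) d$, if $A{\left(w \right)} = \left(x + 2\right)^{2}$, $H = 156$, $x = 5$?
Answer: $- \frac{2255}{52} \approx -43.365$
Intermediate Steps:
$A{\left(w \right)} = 49$ ($A{\left(w \right)} = \left(5 + 2\right)^{2} = 7^{2} = 49$)
$d = \frac{49}{156} \approx 0.3141$
$-33 + \left(\left(24 - 16\right) - 41\right) d = -33 + \left(\left(24 - 16\right) - 41\right) \frac{49}{156} = -33 + \left(8 - 41\right) \frac{49}{156} = -33 - \frac{539}{52} = - \frac{2255}{52}$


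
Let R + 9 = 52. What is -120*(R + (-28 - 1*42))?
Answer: 3240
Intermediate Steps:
R = 43 (R = -9 + 52 = 43)
-120*(R + (-28 - 1*42)) = -120*(43 + (-28 - 1*42)) = -120*(43 + (-28 - 42)) = -120*(43 - 70) = -120*(-27) = 3240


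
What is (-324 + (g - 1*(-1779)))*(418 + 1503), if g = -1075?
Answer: 729980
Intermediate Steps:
(-324 + (g - 1*(-1779)))*(418 + 1503) = (-324 + (-1075 - 1*(-1779)))*(418 + 1503) = (-324 + (-1075 + 1779))*1921 = (-324 + 704)*1921 = 380*1921 = 729980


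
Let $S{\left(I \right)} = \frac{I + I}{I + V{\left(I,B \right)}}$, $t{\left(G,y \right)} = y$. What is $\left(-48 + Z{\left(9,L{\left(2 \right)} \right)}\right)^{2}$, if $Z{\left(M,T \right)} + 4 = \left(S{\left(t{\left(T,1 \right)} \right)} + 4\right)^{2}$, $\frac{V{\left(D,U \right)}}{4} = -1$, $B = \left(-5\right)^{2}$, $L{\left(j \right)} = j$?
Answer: $\frac{135424}{81} \approx 1671.9$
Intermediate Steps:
$B = 25$
$V{\left(D,U \right)} = -4$ ($V{\left(D,U \right)} = 4 \left(-1\right) = -4$)
$S{\left(I \right)} = \frac{2 I}{-4 + I}$ ($S{\left(I \right)} = \frac{I + I}{I - 4} = \frac{2 I}{-4 + I}$)
$Z{\left(M,T \right)} = \frac{64}{9}$ ($Z{\left(M,T \right)} = -4 + \left(2 \cdot 1 \frac{1}{-4 + 1} + 4\right)^{2} = -4 + \left(2 \cdot 1 \frac{1}{-3} + 4\right)^{2} = -4 + \left(2 \cdot 1 \left(- \frac{1}{3}\right) + 4\right)^{2} = -4 + \left(- \frac{2}{3} + 4\right)^{2} = -4 + \left(\frac{10}{3}\right)^{2} = -4 + \frac{100}{9} = \frac{64}{9}$)
$\left(-48 + Z{\left(9,L{\left(2 \right)} \right)}\right)^{2} = \left(-48 + \frac{64}{9}\right)^{2} = \left(- \frac{368}{9}\right)^{2} = \frac{135424}{81}$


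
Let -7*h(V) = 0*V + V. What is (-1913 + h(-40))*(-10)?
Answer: 133510/7 ≈ 19073.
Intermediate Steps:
h(V) = -V/7 (h(V) = -(0*V + V)/7 = -(0 + V)/7 = -V/7)
(-1913 + h(-40))*(-10) = (-1913 - 1/7*(-40))*(-10) = (-1913 + 40/7)*(-10) = -13351/7*(-10) = 133510/7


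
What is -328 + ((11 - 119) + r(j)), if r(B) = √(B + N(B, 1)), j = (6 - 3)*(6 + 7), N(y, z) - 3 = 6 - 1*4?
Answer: -436 + 2*√11 ≈ -429.37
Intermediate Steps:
N(y, z) = 5 (N(y, z) = 3 + (6 - 1*4) = 3 + (6 - 4) = 3 + 2 = 5)
j = 39 (j = 3*13 = 39)
r(B) = √(5 + B) (r(B) = √(B + 5) = √(5 + B))
-328 + ((11 - 119) + r(j)) = -328 + ((11 - 119) + √(5 + 39)) = -328 + (-108 + √44) = -328 + (-108 + 2*√11) = -436 + 2*√11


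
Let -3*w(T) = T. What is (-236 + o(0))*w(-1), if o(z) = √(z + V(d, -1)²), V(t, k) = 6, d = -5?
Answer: -230/3 ≈ -76.667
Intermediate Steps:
w(T) = -T/3
o(z) = √(36 + z) (o(z) = √(z + 6²) = √(z + 36) = √(36 + z))
(-236 + o(0))*w(-1) = (-236 + √(36 + 0))*(-⅓*(-1)) = (-236 + √36)*(⅓) = (-236 + 6)*(⅓) = -230*⅓ = -230/3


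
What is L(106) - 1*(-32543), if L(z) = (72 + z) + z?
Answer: 32827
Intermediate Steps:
L(z) = 72 + 2*z
L(106) - 1*(-32543) = (72 + 2*106) - 1*(-32543) = (72 + 212) + 32543 = 284 + 32543 = 32827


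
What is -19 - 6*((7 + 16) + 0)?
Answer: -157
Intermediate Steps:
-19 - 6*((7 + 16) + 0) = -19 - 6*(23 + 0) = -19 - 6*23 = -19 - 138 = -157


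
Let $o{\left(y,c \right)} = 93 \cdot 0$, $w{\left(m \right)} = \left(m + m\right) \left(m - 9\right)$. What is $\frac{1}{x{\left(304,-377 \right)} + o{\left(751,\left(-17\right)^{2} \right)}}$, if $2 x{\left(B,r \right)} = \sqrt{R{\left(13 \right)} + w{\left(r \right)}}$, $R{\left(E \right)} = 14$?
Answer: $\frac{\sqrt{291058}}{145529} \approx 0.0037072$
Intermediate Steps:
$w{\left(m \right)} = 2 m \left(-9 + m\right)$
$x{\left(B,r \right)} = \frac{\sqrt{14 + 2 r \left(-9 + r\right)}}{2}$
$o{\left(y,c \right)} = 0$
$\frac{1}{x{\left(304,-377 \right)} + o{\left(751,\left(-17\right)^{2} \right)}} = \frac{1}{\frac{\sqrt{2} \sqrt{7 - 377 \left(-9 - 377\right)}}{2} + 0} = \frac{1}{\frac{\sqrt{2} \sqrt{7 - -145522}}{2} + 0} = \frac{1}{\frac{\sqrt{2} \sqrt{7 + 145522}}{2} + 0} = \frac{1}{\frac{\sqrt{2} \sqrt{145529}}{2} + 0} = \frac{1}{\frac{\sqrt{291058}}{2} + 0} = \frac{1}{\frac{1}{2} \sqrt{291058}} = \frac{\sqrt{291058}}{145529}$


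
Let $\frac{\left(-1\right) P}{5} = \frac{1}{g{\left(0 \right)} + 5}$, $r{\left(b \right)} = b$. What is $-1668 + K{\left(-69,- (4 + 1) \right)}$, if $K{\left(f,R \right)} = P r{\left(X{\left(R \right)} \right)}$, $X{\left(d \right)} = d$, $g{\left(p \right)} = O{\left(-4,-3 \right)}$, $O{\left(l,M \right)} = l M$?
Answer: $- \frac{28331}{17} \approx -1666.5$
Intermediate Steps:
$O{\left(l,M \right)} = M l$
$g{\left(p \right)} = 12$ ($g{\left(p \right)} = \left(-3\right) \left(-4\right) = 12$)
$P = - \frac{5}{17}$ ($P = - \frac{5}{12 + 5} = - \frac{5}{17} \approx -0.29412$)
$K{\left(f,R \right)} = - \frac{5 R}{17}$
$-1668 + K{\left(-69,- (4 + 1) \right)} = -1668 - \frac{5 \left(- (4 + 1)\right)}{17} = -1668 - \frac{5 \left(\left(-1\right) 5\right)}{17} = -1668 - - \frac{25}{17} = -1668 + \frac{25}{17} = - \frac{28331}{17}$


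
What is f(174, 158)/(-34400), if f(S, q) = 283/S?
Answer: -283/5985600 ≈ -4.7280e-5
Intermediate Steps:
f(174, 158)/(-34400) = (283/174)/(-34400) = (283*(1/174))*(-1/34400) = (283/174)*(-1/34400) = -283/5985600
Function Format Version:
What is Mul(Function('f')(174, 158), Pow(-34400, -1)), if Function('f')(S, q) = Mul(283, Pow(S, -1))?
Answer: Rational(-283, 5985600) ≈ -4.7280e-5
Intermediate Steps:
Mul(Function('f')(174, 158), Pow(-34400, -1)) = Mul(Mul(283, Pow(174, -1)), Pow(-34400, -1)) = Mul(Mul(283, Rational(1, 174)), Rational(-1, 34400)) = Mul(Rational(283, 174), Rational(-1, 34400)) = Rational(-283, 5985600)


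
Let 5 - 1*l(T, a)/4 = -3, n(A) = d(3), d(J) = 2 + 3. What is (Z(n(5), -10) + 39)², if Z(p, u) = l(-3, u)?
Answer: 5041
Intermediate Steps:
d(J) = 5
n(A) = 5
l(T, a) = 32 (l(T, a) = 20 - 4*(-3) = 20 + 12 = 32)
Z(p, u) = 32
(Z(n(5), -10) + 39)² = (32 + 39)² = 71² = 5041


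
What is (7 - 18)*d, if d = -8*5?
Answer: 440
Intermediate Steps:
d = -40
(7 - 18)*d = (7 - 18)*(-40) = -11*(-40) = 440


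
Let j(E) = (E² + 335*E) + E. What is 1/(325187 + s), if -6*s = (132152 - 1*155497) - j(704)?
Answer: 2/902209 ≈ 2.2168e-6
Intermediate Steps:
j(E) = E² + 336*E
s = 251835/2 (s = -((132152 - 1*155497) - 704*(336 + 704))/6 = -((132152 - 155497) - 704*1040)/6 = -(-23345 - 1*732160)/6 = -(-23345 - 732160)/6 = -⅙*(-755505) = 251835/2 ≈ 1.2592e+5)
1/(325187 + s) = 1/(325187 + 251835/2) = 1/(902209/2) = 2/902209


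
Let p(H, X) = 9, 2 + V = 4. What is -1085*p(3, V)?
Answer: -9765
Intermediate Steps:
V = 2 (V = -2 + 4 = 2)
-1085*p(3, V) = -1085*9 = -9765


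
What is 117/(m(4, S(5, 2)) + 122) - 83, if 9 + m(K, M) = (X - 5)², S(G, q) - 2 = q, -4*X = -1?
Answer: -19795/241 ≈ -82.137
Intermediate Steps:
X = ¼ (X = -¼*(-1) = ¼ ≈ 0.25000)
S(G, q) = 2 + q
m(K, M) = 217/16 (m(K, M) = -9 + (¼ - 5)² = -9 + (-19/4)² = -9 + 361/16 = 217/16)
117/(m(4, S(5, 2)) + 122) - 83 = 117/(217/16 + 122) - 83 = 117/(2169/16) - 83 = (16/2169)*117 - 83 = 208/241 - 83 = -19795/241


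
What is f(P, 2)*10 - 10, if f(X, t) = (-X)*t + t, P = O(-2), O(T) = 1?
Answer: -10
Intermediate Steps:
P = 1
f(X, t) = t - X*t (f(X, t) = -X*t + t = t - X*t)
f(P, 2)*10 - 10 = (2*(1 - 1*1))*10 - 10 = (2*(1 - 1))*10 - 10 = (2*0)*10 - 10 = 0*10 - 10 = 0 - 10 = -10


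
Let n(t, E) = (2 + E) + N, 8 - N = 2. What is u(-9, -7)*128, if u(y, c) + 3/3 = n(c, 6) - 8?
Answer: 640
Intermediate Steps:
N = 6 (N = 8 - 1*2 = 8 - 2 = 6)
n(t, E) = 8 + E (n(t, E) = (2 + E) + 6 = 8 + E)
u(y, c) = 5 (u(y, c) = -1 + ((8 + 6) - 8) = -1 + (14 - 8) = -1 + 6 = 5)
u(-9, -7)*128 = 5*128 = 640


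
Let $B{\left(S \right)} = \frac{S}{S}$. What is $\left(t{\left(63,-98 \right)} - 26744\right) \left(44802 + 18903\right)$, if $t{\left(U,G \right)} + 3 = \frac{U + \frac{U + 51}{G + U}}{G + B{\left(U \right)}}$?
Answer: $- \frac{1156986715596}{679} \approx -1.704 \cdot 10^{9}$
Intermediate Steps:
$B{\left(S \right)} = 1$
$t{\left(U,G \right)} = -3 + \frac{U + \frac{51 + U}{G + U}}{1 + G}$ ($t{\left(U,G \right)} = -3 + \frac{U + \frac{U + 51}{G + U}}{G + 1} = -3 + \frac{U + \frac{51 + U}{G + U}}{1 + G}$)
$\left(t{\left(63,-98 \right)} - 26744\right) \left(44802 + 18903\right) = \left(\frac{51 + 63^{2} - -294 - 3 \left(-98\right)^{2} - 126 - \left(-196\right) 63}{-98 + 63 + \left(-98\right)^{2} - 6174} - 26744\right) \left(44802 + 18903\right) = \left(\frac{51 + 3969 + 294 - 28812 - 126 + 12348}{-98 + 63 + 9604 - 6174} - 26744\right) 63705 = \left(\frac{51 + 3969 + 294 - 28812 - 126 + 12348}{3395} - 26744\right) 63705 = \left(\frac{1}{3395} \left(-12276\right) - 26744\right) 63705 = \left(- \frac{12276}{3395} - 26744\right) 63705 = \left(- \frac{90808156}{3395}\right) 63705 = - \frac{1156986715596}{679}$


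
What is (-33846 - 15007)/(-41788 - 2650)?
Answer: 48853/44438 ≈ 1.0994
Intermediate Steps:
(-33846 - 15007)/(-41788 - 2650) = -48853/(-44438) = -48853*(-1/44438) = 48853/44438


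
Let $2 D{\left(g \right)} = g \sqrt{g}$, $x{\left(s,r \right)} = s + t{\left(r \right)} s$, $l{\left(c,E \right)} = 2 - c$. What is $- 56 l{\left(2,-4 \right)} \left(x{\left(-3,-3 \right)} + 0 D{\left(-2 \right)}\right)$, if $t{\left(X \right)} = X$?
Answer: $0$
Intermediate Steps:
$x{\left(s,r \right)} = s + r s$
$D{\left(g \right)} = \frac{g^{\frac{3}{2}}}{2}$ ($D{\left(g \right)} = \frac{g \sqrt{g}}{2} = \frac{g^{\frac{3}{2}}}{2}$)
$- 56 l{\left(2,-4 \right)} \left(x{\left(-3,-3 \right)} + 0 D{\left(-2 \right)}\right) = - 56 \left(2 - 2\right) \left(- 3 \left(1 - 3\right) + 0 \frac{\left(-2\right)^{\frac{3}{2}}}{2}\right) = - 56 \left(2 - 2\right) \left(\left(-3\right) \left(-2\right) + 0 \frac{\left(-2\right) i \sqrt{2}}{2}\right) = - 56 \cdot 0 \left(6 + 0 \left(- i \sqrt{2}\right)\right) = - 0 \left(6 + 0\right) = - 0 \cdot 6 = \left(-1\right) 0 = 0$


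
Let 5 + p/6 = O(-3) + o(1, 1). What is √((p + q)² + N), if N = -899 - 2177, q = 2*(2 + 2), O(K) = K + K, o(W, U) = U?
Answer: 2*I*√93 ≈ 19.287*I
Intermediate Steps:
O(K) = 2*K
q = 8 (q = 2*4 = 8)
p = -60 (p = -30 + 6*(2*(-3) + 1) = -30 + 6*(-6 + 1) = -30 + 6*(-5) = -30 - 30 = -60)
N = -3076
√((p + q)² + N) = √((-60 + 8)² - 3076) = √((-52)² - 3076) = √(2704 - 3076) = √(-372) = 2*I*√93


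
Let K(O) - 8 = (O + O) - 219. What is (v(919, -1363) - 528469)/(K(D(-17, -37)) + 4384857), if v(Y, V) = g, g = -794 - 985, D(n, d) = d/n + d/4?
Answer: -18028432/149077483 ≈ -0.12093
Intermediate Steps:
D(n, d) = d/4 + d/n (D(n, d) = d/n + d*(1/4) = d/n + d/4 = d/4 + d/n)
g = -1779
K(O) = -211 + 2*O (K(O) = 8 + ((O + O) - 219) = 8 + (2*O - 219) = 8 + (-219 + 2*O) = -211 + 2*O)
v(Y, V) = -1779
(v(919, -1363) - 528469)/(K(D(-17, -37)) + 4384857) = (-1779 - 528469)/((-211 + 2*((1/4)*(-37) - 37/(-17))) + 4384857) = -530248/((-211 + 2*(-37/4 - 37*(-1/17))) + 4384857) = -530248/((-211 + 2*(-37/4 + 37/17)) + 4384857) = -530248/((-211 + 2*(-481/68)) + 4384857) = -530248/((-211 - 481/34) + 4384857) = -530248/(-7655/34 + 4384857) = -530248/149077483/34 = -530248*34/149077483 = -18028432/149077483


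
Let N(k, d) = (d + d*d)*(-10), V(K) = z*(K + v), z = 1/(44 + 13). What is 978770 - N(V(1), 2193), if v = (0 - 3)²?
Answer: 49093190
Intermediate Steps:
z = 1/57 ≈ 0.017544
v = 9 (v = (-3)² = 9)
V(K) = 3/19 + K/57 (V(K) = (K + 9)/57 = (9 + K)/57 = 3/19 + K/57)
N(k, d) = -10*d - 10*d² (N(k, d) = (d + d²)*(-10) = -10*d - 10*d²)
978770 - N(V(1), 2193) = 978770 - (-10)*2193*(1 + 2193) = 978770 - (-10)*2193*2194 = 978770 - 1*(-48114420) = 978770 + 48114420 = 49093190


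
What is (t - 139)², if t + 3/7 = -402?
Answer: 14364100/49 ≈ 2.9315e+5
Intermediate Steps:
t = -2817/7 (t = -3/7 - 402 = -2817/7 ≈ -402.43)
(t - 139)² = (-2817/7 - 139)² = (-3790/7)² = 14364100/49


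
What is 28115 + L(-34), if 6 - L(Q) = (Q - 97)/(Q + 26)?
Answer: 224837/8 ≈ 28105.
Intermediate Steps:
L(Q) = 6 - (-97 + Q)/(26 + Q) (L(Q) = 6 - (Q - 97)/(Q + 26) = 6 - (-97 + Q)/(26 + Q))
28115 + L(-34) = 28115 + (253 + 5*(-34))/(26 - 34) = 28115 + (253 - 170)/(-8) = 28115 - ⅛*83 = 28115 - 83/8 = 224837/8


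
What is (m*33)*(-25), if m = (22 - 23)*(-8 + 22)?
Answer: 11550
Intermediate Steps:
m = -14 (m = -1*14 = -14)
(m*33)*(-25) = -14*33*(-25) = -462*(-25) = 11550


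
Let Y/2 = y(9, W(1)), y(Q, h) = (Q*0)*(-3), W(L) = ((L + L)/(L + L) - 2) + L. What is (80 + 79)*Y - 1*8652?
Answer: -8652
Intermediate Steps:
W(L) = -1 + L (W(L) = ((2*L)/((2*L)) - 2) + L = ((2*L)*(1/(2*L)) - 2) + L = (1 - 2) + L = -1 + L)
y(Q, h) = 0 (y(Q, h) = 0*(-3) = 0)
Y = 0 (Y = 2*0 = 0)
(80 + 79)*Y - 1*8652 = (80 + 79)*0 - 1*8652 = 159*0 - 8652 = 0 - 8652 = -8652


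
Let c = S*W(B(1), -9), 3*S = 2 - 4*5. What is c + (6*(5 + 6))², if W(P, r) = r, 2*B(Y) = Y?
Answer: 4410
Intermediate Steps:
B(Y) = Y/2
S = -6 (S = (2 - 4*5)/3 = (2 - 20)/3 = (⅓)*(-18) = -6)
c = 54 (c = -6*(-9) = 54)
c + (6*(5 + 6))² = 54 + (6*(5 + 6))² = 54 + (6*11)² = 54 + 66² = 54 + 4356 = 4410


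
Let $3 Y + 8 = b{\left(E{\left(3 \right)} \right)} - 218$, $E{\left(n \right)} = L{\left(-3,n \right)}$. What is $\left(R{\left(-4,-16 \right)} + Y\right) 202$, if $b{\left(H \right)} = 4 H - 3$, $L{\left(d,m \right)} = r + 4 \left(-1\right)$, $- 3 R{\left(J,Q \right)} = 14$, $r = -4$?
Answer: $- \frac{55550}{3} \approx -18517.0$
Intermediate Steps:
$R{\left(J,Q \right)} = - \frac{14}{3}$ ($R{\left(J,Q \right)} = \left(- \frac{1}{3}\right) 14 = - \frac{14}{3}$)
$L{\left(d,m \right)} = -8$ ($L{\left(d,m \right)} = -4 + 4 \left(-1\right) = -4 - 4 = -8$)
$E{\left(n \right)} = -8$
$b{\left(H \right)} = -3 + 4 H$
$Y = -87$ ($Y = - \frac{8}{3} + \frac{\left(-3 + 4 \left(-8\right)\right) - 218}{3} = - \frac{8}{3} + \frac{\left(-3 - 32\right) - 218}{3} = - \frac{8}{3} + \frac{-35 - 218}{3} = - \frac{8}{3} + \frac{1}{3} \left(-253\right) = - \frac{8}{3} - \frac{253}{3} = -87$)
$\left(R{\left(-4,-16 \right)} + Y\right) 202 = \left(- \frac{14}{3} - 87\right) 202 = \left(- \frac{275}{3}\right) 202 = - \frac{55550}{3}$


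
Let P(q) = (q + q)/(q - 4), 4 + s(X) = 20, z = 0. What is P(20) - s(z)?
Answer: -27/2 ≈ -13.500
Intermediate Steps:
s(X) = 16 (s(X) = -4 + 20 = 16)
P(q) = 2*q/(-4 + q) (P(q) = (2*q)/(-4 + q) = 2*q/(-4 + q))
P(20) - s(z) = 2*20/(-4 + 20) - 1*16 = 2*20/16 - 16 = 2*20*(1/16) - 16 = 5/2 - 16 = -27/2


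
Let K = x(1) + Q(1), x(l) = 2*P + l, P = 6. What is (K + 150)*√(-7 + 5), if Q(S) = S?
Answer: 164*I*√2 ≈ 231.93*I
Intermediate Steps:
x(l) = 12 + l (x(l) = 2*6 + l = 12 + l)
K = 14 (K = (12 + 1) + 1 = 13 + 1 = 14)
(K + 150)*√(-7 + 5) = (14 + 150)*√(-7 + 5) = 164*√(-2) = 164*(I*√2) = 164*I*√2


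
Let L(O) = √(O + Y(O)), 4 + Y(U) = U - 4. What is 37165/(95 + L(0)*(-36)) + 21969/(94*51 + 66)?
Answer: 1953902813/10472220 + 2675880*I*√2/19393 ≈ 186.58 + 195.14*I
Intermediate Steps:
Y(U) = -8 + U (Y(U) = -4 + (U - 4) = -4 + (-4 + U) = -8 + U)
L(O) = √(-8 + 2*O) (L(O) = √(O + (-8 + O)) = √(-8 + 2*O))
37165/(95 + L(0)*(-36)) + 21969/(94*51 + 66) = 37165/(95 + √(-8 + 2*0)*(-36)) + 21969/(94*51 + 66) = 37165/(95 + √(-8 + 0)*(-36)) + 21969/(4794 + 66) = 37165/(95 + √(-8)*(-36)) + 21969/4860 = 37165/(95 + (2*I*√2)*(-36)) + 21969*(1/4860) = 37165/(95 - 72*I*√2) + 2441/540 = 2441/540 + 37165/(95 - 72*I*√2)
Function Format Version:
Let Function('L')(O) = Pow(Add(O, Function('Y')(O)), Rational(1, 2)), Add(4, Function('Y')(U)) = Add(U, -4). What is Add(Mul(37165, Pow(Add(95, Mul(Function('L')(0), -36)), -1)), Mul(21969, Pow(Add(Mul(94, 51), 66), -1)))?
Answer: Add(Rational(1953902813, 10472220), Mul(Rational(2675880, 19393), I, Pow(2, Rational(1, 2)))) ≈ Add(186.58, Mul(195.14, I))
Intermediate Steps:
Function('Y')(U) = Add(-8, U) (Function('Y')(U) = Add(-4, Add(U, -4)) = Add(-4, Add(-4, U)) = Add(-8, U))
Function('L')(O) = Pow(Add(-8, Mul(2, O)), Rational(1, 2)) (Function('L')(O) = Pow(Add(O, Add(-8, O)), Rational(1, 2)) = Pow(Add(-8, Mul(2, O)), Rational(1, 2)))
Add(Mul(37165, Pow(Add(95, Mul(Function('L')(0), -36)), -1)), Mul(21969, Pow(Add(Mul(94, 51), 66), -1))) = Add(Mul(37165, Pow(Add(95, Mul(Pow(Add(-8, Mul(2, 0)), Rational(1, 2)), -36)), -1)), Mul(21969, Pow(Add(Mul(94, 51), 66), -1))) = Add(Mul(37165, Pow(Add(95, Mul(Pow(Add(-8, 0), Rational(1, 2)), -36)), -1)), Mul(21969, Pow(Add(4794, 66), -1))) = Add(Mul(37165, Pow(Add(95, Mul(Pow(-8, Rational(1, 2)), -36)), -1)), Mul(21969, Pow(4860, -1))) = Add(Mul(37165, Pow(Add(95, Mul(Mul(2, I, Pow(2, Rational(1, 2))), -36)), -1)), Mul(21969, Rational(1, 4860))) = Add(Mul(37165, Pow(Add(95, Mul(-72, I, Pow(2, Rational(1, 2)))), -1)), Rational(2441, 540)) = Add(Rational(2441, 540), Mul(37165, Pow(Add(95, Mul(-72, I, Pow(2, Rational(1, 2)))), -1)))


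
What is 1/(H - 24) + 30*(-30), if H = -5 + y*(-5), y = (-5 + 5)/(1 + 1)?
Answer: -26101/29 ≈ -900.03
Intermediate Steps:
y = 0 (y = 0/2 = 0*(1/2) = 0)
H = -5 (H = -5 + 0*(-5) = -5 + 0 = -5)
1/(H - 24) + 30*(-30) = 1/(-5 - 24) + 30*(-30) = 1/(-29) - 900 = -1/29 - 900 = -26101/29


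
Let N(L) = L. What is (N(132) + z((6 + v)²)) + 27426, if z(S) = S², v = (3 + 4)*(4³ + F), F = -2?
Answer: 37480987558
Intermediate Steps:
v = 434 (v = (3 + 4)*(4³ - 2) = 7*(64 - 2) = 7*62 = 434)
(N(132) + z((6 + v)²)) + 27426 = (132 + ((6 + 434)²)²) + 27426 = (132 + (440²)²) + 27426 = (132 + 193600²) + 27426 = (132 + 37480960000) + 27426 = 37480960132 + 27426 = 37480987558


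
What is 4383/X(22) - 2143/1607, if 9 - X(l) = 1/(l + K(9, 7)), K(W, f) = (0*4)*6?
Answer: 154534411/316579 ≈ 488.14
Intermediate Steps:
K(W, f) = 0 (K(W, f) = 0*6 = 0)
X(l) = 9 - 1/l (X(l) = 9 - 1/(l + 0) = 9 - 1/l)
4383/X(22) - 2143/1607 = 4383/(9 - 1/22) - 2143/1607 = 4383/(197/22) - 2143/1607 = 4383*(22/197) - 2143/1607 = 96426/197 - 2143/1607 = 154534411/316579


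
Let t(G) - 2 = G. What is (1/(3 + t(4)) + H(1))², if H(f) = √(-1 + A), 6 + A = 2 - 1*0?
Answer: -404/81 + 2*I*√5/9 ≈ -4.9877 + 0.4969*I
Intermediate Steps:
A = -4 (A = -6 + (2 - 1*0) = -6 + (2 + 0) = -6 + 2 = -4)
t(G) = 2 + G
H(f) = I*√5 (H(f) = √(-1 - 4) = √(-5) = I*√5)
(1/(3 + t(4)) + H(1))² = (1/(3 + (2 + 4)) + I*√5)² = (1/(3 + 6) + I*√5)² = (1/9 + I*√5)² = (⅑ + I*√5)²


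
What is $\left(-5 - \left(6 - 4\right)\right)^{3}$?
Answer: $-343$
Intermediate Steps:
$\left(-5 - \left(6 - 4\right)\right)^{3} = \left(-5 - 2\right)^{3} = \left(-7\right)^{3} = -343$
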